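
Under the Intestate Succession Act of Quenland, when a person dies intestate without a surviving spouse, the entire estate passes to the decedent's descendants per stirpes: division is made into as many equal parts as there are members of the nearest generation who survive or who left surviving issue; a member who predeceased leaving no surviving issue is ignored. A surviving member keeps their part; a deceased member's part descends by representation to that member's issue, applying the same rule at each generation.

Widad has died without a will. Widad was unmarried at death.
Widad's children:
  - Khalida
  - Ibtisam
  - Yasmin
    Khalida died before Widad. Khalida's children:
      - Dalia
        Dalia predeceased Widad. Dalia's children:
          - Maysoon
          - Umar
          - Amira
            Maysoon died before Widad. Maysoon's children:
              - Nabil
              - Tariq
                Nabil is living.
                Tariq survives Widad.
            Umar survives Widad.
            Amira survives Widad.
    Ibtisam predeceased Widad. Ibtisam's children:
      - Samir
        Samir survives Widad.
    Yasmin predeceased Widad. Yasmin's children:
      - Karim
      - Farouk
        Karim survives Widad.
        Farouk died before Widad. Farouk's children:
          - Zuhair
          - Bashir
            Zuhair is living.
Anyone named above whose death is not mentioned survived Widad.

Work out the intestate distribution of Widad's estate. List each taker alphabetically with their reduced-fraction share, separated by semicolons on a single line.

There is no surviving spouse, so the entire estate passes to Widad's descendants per stirpes.
The estate is divided into 3 equal shares of 1/3 among Khalida, Ibtisam, Yasmin.
Khalida predeceased; the 1/3 allotted to Khalida's branch passes to Khalida's issue by representation.
Dalia's line is the sole branch at this level, so the full 1/3 passes to Dalia's issue by representation.
The 1/3 is divided into 3 equal shares of 1/9 among Maysoon, Umar, Amira.
Maysoon predeceased; the 1/9 allotted to Maysoon's branch passes to Maysoon's issue by representation.
The 1/9 is divided into 2 equal shares of 1/18 among Nabil, Tariq.
Nabil is living and takes 1/18.
Tariq is living and takes 1/18.
Umar is living and takes 1/9.
Amira is living and takes 1/9.
Ibtisam predeceased; the 1/3 allotted to Ibtisam's branch passes to Ibtisam's issue by representation.
Samir is the sole taker at this level and receives the full 1/3.
Yasmin predeceased; the 1/3 allotted to Yasmin's branch passes to Yasmin's issue by representation.
The 1/3 is divided into 2 equal shares of 1/6 among Karim, Farouk.
Karim is living and takes 1/6.
Farouk predeceased; the 1/6 allotted to Farouk's branch passes to Farouk's issue by representation.
The 1/6 is divided into 2 equal shares of 1/12 among Zuhair, Bashir.
Zuhair is living and takes 1/12.
Bashir is living and takes 1/12.

Amira 1/9; Bashir 1/12; Karim 1/6; Nabil 1/18; Samir 1/3; Tariq 1/18; Umar 1/9; Zuhair 1/12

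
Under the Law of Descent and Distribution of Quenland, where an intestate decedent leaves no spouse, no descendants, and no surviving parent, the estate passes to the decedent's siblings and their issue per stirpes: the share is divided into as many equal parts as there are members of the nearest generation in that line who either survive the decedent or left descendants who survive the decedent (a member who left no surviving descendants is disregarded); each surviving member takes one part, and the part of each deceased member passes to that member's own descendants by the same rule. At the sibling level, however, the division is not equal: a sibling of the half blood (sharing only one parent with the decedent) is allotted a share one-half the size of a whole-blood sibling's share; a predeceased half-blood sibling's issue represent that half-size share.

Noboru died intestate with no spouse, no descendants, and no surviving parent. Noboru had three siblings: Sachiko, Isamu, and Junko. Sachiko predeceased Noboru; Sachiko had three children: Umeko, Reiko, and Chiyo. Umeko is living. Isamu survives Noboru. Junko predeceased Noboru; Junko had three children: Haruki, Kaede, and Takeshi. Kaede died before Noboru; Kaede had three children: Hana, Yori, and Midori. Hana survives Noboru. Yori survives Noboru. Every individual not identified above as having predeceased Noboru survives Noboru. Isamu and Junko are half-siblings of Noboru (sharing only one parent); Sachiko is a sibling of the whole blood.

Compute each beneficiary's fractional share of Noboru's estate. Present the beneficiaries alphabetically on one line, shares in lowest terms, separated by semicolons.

No spouse, descendants, or parent survives, so the estate passes to Noboru's siblings per stirpes.
Half-blood siblings count for one-half the weight of whole-blood siblings at the initial division.
Dividing 1 in proportion to weights (total weight 2): Sachiko (weight 1) → 1/2; Isamu (weight 1/2) → 1/4; Junko (weight 1/2) → 1/4.
Sachiko predeceased; the 1/2 allotted to Sachiko's branch passes to Sachiko's issue by representation.
The 1/2 is divided into 3 equal shares of 1/6 among Umeko, Reiko, Chiyo.
Umeko is living and takes 1/6.
Reiko is living and takes 1/6.
Chiyo is living and takes 1/6.
Isamu is living and takes 1/4.
Junko predeceased; the 1/4 allotted to Junko's branch passes to Junko's issue by representation.
The 1/4 is divided into 3 equal shares of 1/12 among Haruki, Kaede, Takeshi.
Haruki is living and takes 1/12.
Kaede predeceased; the 1/12 allotted to Kaede's branch passes to Kaede's issue by representation.
The 1/12 is divided into 3 equal shares of 1/36 among Hana, Yori, Midori.
Hana is living and takes 1/36.
Yori is living and takes 1/36.
Midori is living and takes 1/36.
Takeshi is living and takes 1/12.

Chiyo 1/6; Hana 1/36; Haruki 1/12; Isamu 1/4; Midori 1/36; Reiko 1/6; Takeshi 1/12; Umeko 1/6; Yori 1/36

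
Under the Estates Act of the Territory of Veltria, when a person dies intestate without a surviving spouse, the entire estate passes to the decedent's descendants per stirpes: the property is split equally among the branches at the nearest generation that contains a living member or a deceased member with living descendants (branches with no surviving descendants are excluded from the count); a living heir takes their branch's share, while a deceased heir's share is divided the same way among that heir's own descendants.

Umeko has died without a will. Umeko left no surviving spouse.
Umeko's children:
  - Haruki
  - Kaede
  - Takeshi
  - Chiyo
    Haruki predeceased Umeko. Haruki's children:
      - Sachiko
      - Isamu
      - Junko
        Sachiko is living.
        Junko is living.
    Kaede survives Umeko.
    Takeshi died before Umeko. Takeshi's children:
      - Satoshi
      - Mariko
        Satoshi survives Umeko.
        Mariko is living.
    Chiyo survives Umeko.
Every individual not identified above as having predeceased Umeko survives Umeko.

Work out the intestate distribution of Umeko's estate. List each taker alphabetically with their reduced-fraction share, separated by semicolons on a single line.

Chiyo 1/4; Isamu 1/12; Junko 1/12; Kaede 1/4; Mariko 1/8; Sachiko 1/12; Satoshi 1/8

There is no surviving spouse, so the entire estate passes to Umeko's descendants per stirpes.
The estate is divided into 4 equal shares of 1/4 among Haruki, Kaede, Takeshi, Chiyo.
Haruki predeceased; the 1/4 allotted to Haruki's branch passes to Haruki's issue by representation.
The 1/4 is divided into 3 equal shares of 1/12 among Sachiko, Isamu, Junko.
Sachiko is living and takes 1/12.
Isamu is living and takes 1/12.
Junko is living and takes 1/12.
Kaede is living and takes 1/4.
Takeshi predeceased; the 1/4 allotted to Takeshi's branch passes to Takeshi's issue by representation.
The 1/4 is divided into 2 equal shares of 1/8 among Satoshi, Mariko.
Satoshi is living and takes 1/8.
Mariko is living and takes 1/8.
Chiyo is living and takes 1/4.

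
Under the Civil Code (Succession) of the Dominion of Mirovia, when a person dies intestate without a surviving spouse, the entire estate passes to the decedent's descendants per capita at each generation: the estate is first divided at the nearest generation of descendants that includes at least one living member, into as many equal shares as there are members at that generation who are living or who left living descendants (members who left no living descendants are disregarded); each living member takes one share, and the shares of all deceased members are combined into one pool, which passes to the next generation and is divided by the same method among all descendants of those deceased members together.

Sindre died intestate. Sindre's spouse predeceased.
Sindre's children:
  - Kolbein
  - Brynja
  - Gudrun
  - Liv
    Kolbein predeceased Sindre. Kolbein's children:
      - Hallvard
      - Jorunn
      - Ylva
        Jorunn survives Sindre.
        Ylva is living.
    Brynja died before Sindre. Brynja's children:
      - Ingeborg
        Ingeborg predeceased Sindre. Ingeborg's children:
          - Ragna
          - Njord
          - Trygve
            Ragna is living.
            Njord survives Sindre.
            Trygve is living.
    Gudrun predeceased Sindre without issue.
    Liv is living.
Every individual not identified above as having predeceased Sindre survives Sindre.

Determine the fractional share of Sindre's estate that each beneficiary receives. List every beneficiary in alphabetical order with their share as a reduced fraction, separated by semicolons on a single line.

There is no surviving spouse, so the entire estate passes to Sindre's descendants per capita at each generation.
At generation 1 (Kolbein, Brynja, Liv) there are 3 shares of (1)/3 = 1/3 each.
Living: Liv — each takes 1/3.
Deceased: Kolbein and Brynja. Their combined 2/3 is pooled and carried to generation 2.
At generation 2 (Hallvard, Jorunn, Ylva, Ingeborg) there are 4 shares of (2/3)/4 = 1/6 each.
Living: Hallvard, Jorunn, and Ylva — each takes 1/6.
Deceased: Ingeborg. That 1/6 share is carried to generation 3.
At generation 3 (Ragna, Njord, Trygve) there are 3 shares of (1/6)/3 = 1/18 each.
Living: Ragna, Njord, and Trygve — each takes 1/18.

Hallvard 1/6; Jorunn 1/6; Liv 1/3; Njord 1/18; Ragna 1/18; Trygve 1/18; Ylva 1/6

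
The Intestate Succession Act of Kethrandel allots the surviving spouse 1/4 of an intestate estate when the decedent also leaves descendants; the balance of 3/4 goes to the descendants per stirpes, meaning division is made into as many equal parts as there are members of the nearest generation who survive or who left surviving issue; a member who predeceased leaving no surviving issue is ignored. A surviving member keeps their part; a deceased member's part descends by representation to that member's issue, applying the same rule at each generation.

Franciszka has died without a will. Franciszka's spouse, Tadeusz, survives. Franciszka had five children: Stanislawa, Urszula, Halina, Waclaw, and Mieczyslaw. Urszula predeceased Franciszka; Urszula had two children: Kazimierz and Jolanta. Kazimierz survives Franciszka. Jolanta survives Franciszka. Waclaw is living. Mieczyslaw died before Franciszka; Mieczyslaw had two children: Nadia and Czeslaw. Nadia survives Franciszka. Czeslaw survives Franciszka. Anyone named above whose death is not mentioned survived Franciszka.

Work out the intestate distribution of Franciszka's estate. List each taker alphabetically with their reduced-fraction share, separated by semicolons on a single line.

Tadeusz, as surviving spouse, takes 1/4.
The remaining 3/4 passes to Franciszka's descendants per stirpes.
The 3/4 is divided into 5 equal shares of 3/20 among Stanislawa, Urszula, Halina, Waclaw, Mieczyslaw.
Stanislawa is living and takes 3/20.
Urszula predeceased; the 3/20 allotted to Urszula's branch passes to Urszula's issue by representation.
The 3/20 is divided into 2 equal shares of 3/40 among Kazimierz, Jolanta.
Kazimierz is living and takes 3/40.
Jolanta is living and takes 3/40.
Halina is living and takes 3/20.
Waclaw is living and takes 3/20.
Mieczyslaw predeceased; the 3/20 allotted to Mieczyslaw's branch passes to Mieczyslaw's issue by representation.
The 3/20 is divided into 2 equal shares of 3/40 among Nadia, Czeslaw.
Nadia is living and takes 3/40.
Czeslaw is living and takes 3/40.

Czeslaw 3/40; Halina 3/20; Jolanta 3/40; Kazimierz 3/40; Nadia 3/40; Stanislawa 3/20; Tadeusz 1/4; Waclaw 3/20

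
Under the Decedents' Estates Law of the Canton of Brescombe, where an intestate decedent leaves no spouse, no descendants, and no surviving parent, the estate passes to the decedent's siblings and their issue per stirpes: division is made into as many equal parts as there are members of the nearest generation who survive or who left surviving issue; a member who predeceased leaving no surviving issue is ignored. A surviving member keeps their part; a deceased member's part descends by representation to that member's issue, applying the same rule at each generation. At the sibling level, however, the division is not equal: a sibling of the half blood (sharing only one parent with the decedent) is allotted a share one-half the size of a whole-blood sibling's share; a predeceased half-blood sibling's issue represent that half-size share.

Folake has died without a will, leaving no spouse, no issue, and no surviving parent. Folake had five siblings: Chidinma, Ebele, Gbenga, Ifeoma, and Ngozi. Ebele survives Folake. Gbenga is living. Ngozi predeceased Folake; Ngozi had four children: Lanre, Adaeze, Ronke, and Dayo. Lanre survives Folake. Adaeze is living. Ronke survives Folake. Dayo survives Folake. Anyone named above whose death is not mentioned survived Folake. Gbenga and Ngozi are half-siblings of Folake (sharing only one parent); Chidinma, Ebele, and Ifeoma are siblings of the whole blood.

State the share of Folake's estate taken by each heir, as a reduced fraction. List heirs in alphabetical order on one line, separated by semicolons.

Adaeze 1/32; Chidinma 1/4; Dayo 1/32; Ebele 1/4; Gbenga 1/8; Ifeoma 1/4; Lanre 1/32; Ronke 1/32

No spouse, descendants, or parent survives, so the estate passes to Folake's siblings per stirpes.
Half-blood siblings count for one-half the weight of whole-blood siblings at the initial division.
Dividing 1 in proportion to weights (total weight 4): Chidinma (weight 1) → 1/4; Ebele (weight 1) → 1/4; Gbenga (weight 1/2) → 1/8; Ifeoma (weight 1) → 1/4; Ngozi (weight 1/2) → 1/8.
Chidinma is living and takes 1/4.
Ebele is living and takes 1/4.
Gbenga is living and takes 1/8.
Ifeoma is living and takes 1/4.
Ngozi predeceased; the 1/8 allotted to Ngozi's branch passes to Ngozi's issue by representation.
The 1/8 is divided into 4 equal shares of 1/32 among Lanre, Adaeze, Ronke, Dayo.
Lanre is living and takes 1/32.
Adaeze is living and takes 1/32.
Ronke is living and takes 1/32.
Dayo is living and takes 1/32.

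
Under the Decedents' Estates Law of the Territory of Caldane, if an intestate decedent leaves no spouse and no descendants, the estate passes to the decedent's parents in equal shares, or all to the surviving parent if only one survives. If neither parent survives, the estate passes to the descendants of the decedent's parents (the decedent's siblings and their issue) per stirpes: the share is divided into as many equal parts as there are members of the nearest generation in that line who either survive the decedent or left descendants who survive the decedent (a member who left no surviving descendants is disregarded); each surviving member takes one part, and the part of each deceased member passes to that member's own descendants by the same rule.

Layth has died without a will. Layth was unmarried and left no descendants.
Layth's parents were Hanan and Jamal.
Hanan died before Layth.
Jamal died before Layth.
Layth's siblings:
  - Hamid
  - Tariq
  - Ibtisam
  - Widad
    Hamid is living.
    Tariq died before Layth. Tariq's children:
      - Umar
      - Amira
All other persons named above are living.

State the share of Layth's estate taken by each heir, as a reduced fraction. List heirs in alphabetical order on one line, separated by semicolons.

Amira 1/8; Hamid 1/4; Ibtisam 1/4; Umar 1/8; Widad 1/4

Neither parent survives and there are no descendants, so the estate passes to Layth's siblings and their issue per stirpes.
The estate is divided into 4 equal shares of 1/4 among Hamid, Tariq, Ibtisam, Widad.
Hamid is living and takes 1/4.
Tariq predeceased; the 1/4 allotted to Tariq's branch passes to Tariq's issue by representation.
The 1/4 is divided into 2 equal shares of 1/8 among Umar, Amira.
Umar is living and takes 1/8.
Amira is living and takes 1/8.
Ibtisam is living and takes 1/4.
Widad is living and takes 1/4.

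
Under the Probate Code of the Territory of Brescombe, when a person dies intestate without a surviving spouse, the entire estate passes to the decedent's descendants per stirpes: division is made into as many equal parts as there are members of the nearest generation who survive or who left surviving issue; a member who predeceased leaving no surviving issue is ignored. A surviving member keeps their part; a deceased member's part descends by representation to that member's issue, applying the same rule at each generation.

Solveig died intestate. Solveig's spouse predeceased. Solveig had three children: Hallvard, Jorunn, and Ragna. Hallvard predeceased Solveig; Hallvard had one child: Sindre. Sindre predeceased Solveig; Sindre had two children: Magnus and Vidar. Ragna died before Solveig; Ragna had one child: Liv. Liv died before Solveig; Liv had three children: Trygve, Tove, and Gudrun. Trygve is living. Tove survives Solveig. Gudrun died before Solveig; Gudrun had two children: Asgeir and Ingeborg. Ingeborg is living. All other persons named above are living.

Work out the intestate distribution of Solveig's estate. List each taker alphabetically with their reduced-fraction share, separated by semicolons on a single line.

Asgeir 1/18; Ingeborg 1/18; Jorunn 1/3; Magnus 1/6; Tove 1/9; Trygve 1/9; Vidar 1/6

There is no surviving spouse, so the entire estate passes to Solveig's descendants per stirpes.
The estate is divided into 3 equal shares of 1/3 among Hallvard, Jorunn, Ragna.
Hallvard predeceased; the 1/3 allotted to Hallvard's branch passes to Hallvard's issue by representation.
Sindre's line is the sole branch at this level, so the full 1/3 passes to Sindre's issue by representation.
The 1/3 is divided into 2 equal shares of 1/6 among Magnus, Vidar.
Magnus is living and takes 1/6.
Vidar is living and takes 1/6.
Jorunn is living and takes 1/3.
Ragna predeceased; the 1/3 allotted to Ragna's branch passes to Ragna's issue by representation.
Liv's line is the sole branch at this level, so the full 1/3 passes to Liv's issue by representation.
The 1/3 is divided into 3 equal shares of 1/9 among Trygve, Tove, Gudrun.
Trygve is living and takes 1/9.
Tove is living and takes 1/9.
Gudrun predeceased; the 1/9 allotted to Gudrun's branch passes to Gudrun's issue by representation.
The 1/9 is divided into 2 equal shares of 1/18 among Asgeir, Ingeborg.
Asgeir is living and takes 1/18.
Ingeborg is living and takes 1/18.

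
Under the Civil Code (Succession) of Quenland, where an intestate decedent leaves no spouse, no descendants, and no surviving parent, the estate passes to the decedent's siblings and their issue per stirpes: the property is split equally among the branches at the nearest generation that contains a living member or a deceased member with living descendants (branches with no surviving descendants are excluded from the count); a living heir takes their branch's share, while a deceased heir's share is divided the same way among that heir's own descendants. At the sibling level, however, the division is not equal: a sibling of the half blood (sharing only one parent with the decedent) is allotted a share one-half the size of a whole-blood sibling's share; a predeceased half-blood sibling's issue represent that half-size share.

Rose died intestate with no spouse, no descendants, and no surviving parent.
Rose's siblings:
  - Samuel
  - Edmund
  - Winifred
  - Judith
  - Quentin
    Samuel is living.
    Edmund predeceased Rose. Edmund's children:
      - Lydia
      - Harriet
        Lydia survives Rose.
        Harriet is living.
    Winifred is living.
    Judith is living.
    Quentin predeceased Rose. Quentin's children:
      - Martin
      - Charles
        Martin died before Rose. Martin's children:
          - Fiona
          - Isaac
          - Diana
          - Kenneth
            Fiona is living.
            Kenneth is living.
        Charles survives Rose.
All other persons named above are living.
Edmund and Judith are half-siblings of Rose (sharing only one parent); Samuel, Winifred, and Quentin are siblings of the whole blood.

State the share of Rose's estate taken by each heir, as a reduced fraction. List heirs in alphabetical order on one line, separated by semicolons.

Charles 1/8; Diana 1/32; Fiona 1/32; Harriet 1/16; Isaac 1/32; Judith 1/8; Kenneth 1/32; Lydia 1/16; Samuel 1/4; Winifred 1/4

No spouse, descendants, or parent survives, so the estate passes to Rose's siblings per stirpes.
Half-blood siblings count for one-half the weight of whole-blood siblings at the initial division.
Dividing 1 in proportion to weights (total weight 4): Samuel (weight 1) → 1/4; Edmund (weight 1/2) → 1/8; Winifred (weight 1) → 1/4; Judith (weight 1/2) → 1/8; Quentin (weight 1) → 1/4.
Samuel is living and takes 1/4.
Edmund predeceased; the 1/8 allotted to Edmund's branch passes to Edmund's issue by representation.
The 1/8 is divided into 2 equal shares of 1/16 among Lydia, Harriet.
Lydia is living and takes 1/16.
Harriet is living and takes 1/16.
Winifred is living and takes 1/4.
Judith is living and takes 1/8.
Quentin predeceased; the 1/4 allotted to Quentin's branch passes to Quentin's issue by representation.
The 1/4 is divided into 2 equal shares of 1/8 among Martin, Charles.
Martin predeceased; the 1/8 allotted to Martin's branch passes to Martin's issue by representation.
The 1/8 is divided into 4 equal shares of 1/32 among Fiona, Isaac, Diana, Kenneth.
Fiona is living and takes 1/32.
Isaac is living and takes 1/32.
Diana is living and takes 1/32.
Kenneth is living and takes 1/32.
Charles is living and takes 1/8.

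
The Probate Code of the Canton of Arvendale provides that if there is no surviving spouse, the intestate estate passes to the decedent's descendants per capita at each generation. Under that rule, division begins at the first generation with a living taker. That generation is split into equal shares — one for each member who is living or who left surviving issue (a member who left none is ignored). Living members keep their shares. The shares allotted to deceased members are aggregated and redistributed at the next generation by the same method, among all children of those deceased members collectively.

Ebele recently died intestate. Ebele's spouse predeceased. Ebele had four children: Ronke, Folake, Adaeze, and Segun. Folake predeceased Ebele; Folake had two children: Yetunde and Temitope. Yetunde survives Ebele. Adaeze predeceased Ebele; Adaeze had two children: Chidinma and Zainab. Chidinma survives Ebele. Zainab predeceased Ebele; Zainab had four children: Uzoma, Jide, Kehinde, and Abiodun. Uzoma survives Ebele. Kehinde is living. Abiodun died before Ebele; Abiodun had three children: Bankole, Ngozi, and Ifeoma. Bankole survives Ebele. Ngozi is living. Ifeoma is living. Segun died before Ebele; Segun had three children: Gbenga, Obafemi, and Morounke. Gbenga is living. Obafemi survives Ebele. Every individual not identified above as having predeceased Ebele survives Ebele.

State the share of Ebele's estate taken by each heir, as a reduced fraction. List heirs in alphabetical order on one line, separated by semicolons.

There is no surviving spouse, so the entire estate passes to Ebele's descendants per capita at each generation.
At generation 1 (Ronke, Folake, Adaeze, Segun) there are 4 shares of (1)/4 = 1/4 each.
Living: Ronke — each takes 1/4.
Deceased: Folake, Adaeze, and Segun. Their combined 3/4 is pooled and carried to generation 2.
At generation 2 (Yetunde, Temitope, Chidinma, Zainab, Gbenga, Obafemi, Morounke) there are 7 shares of (3/4)/7 = 3/28 each.
Living: Yetunde, Temitope, Chidinma, Gbenga, Obafemi, and Morounke — each takes 3/28.
Deceased: Zainab. That 3/28 share is carried to generation 3.
At generation 3 (Uzoma, Jide, Kehinde, Abiodun) there are 4 shares of (3/28)/4 = 3/112 each.
Living: Uzoma, Jide, and Kehinde — each takes 3/112.
Deceased: Abiodun. That 3/112 share is carried to generation 4.
At generation 4 (Bankole, Ngozi, Ifeoma) there are 3 shares of (3/112)/3 = 1/112 each.
Living: Bankole, Ngozi, and Ifeoma — each takes 1/112.

Bankole 1/112; Chidinma 3/28; Gbenga 3/28; Ifeoma 1/112; Jide 3/112; Kehinde 3/112; Morounke 3/28; Ngozi 1/112; Obafemi 3/28; Ronke 1/4; Temitope 3/28; Uzoma 3/112; Yetunde 3/28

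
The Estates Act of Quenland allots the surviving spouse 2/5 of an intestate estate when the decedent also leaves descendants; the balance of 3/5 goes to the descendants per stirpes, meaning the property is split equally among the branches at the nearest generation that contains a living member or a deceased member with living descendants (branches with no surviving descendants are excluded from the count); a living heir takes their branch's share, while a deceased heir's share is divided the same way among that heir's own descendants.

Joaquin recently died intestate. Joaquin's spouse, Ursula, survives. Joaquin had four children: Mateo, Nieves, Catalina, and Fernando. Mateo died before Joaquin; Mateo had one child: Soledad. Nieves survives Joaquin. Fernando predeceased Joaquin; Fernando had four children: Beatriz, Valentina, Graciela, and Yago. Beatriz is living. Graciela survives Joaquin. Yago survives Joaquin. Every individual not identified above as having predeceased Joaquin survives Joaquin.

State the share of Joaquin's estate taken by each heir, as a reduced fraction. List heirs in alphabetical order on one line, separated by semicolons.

Beatriz 3/80; Catalina 3/20; Graciela 3/80; Nieves 3/20; Soledad 3/20; Ursula 2/5; Valentina 3/80; Yago 3/80

Ursula, as surviving spouse, takes 2/5.
The remaining 3/5 passes to Joaquin's descendants per stirpes.
The 3/5 is divided into 4 equal shares of 3/20 among Mateo, Nieves, Catalina, Fernando.
Mateo predeceased; the 3/20 allotted to Mateo's branch passes to Mateo's issue by representation.
Soledad is the sole taker at this level and receives the full 3/20.
Nieves is living and takes 3/20.
Catalina is living and takes 3/20.
Fernando predeceased; the 3/20 allotted to Fernando's branch passes to Fernando's issue by representation.
The 3/20 is divided into 4 equal shares of 3/80 among Beatriz, Valentina, Graciela, Yago.
Beatriz is living and takes 3/80.
Valentina is living and takes 3/80.
Graciela is living and takes 3/80.
Yago is living and takes 3/80.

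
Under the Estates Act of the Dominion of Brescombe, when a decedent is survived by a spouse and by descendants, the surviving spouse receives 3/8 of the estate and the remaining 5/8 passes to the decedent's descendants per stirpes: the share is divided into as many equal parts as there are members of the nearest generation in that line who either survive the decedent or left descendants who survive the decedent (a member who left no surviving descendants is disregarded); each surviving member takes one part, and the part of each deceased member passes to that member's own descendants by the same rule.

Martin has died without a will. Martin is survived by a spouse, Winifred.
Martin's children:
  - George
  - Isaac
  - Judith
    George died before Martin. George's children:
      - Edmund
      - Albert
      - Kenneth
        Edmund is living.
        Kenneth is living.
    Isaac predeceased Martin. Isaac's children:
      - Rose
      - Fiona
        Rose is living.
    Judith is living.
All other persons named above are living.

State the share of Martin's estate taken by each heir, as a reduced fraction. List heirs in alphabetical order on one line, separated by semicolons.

Albert 5/72; Edmund 5/72; Fiona 5/48; Judith 5/24; Kenneth 5/72; Rose 5/48; Winifred 3/8

Winifred, as surviving spouse, takes 3/8.
The remaining 5/8 passes to Martin's descendants per stirpes.
The 5/8 is divided into 3 equal shares of 5/24 among George, Isaac, Judith.
George predeceased; the 5/24 allotted to George's branch passes to George's issue by representation.
The 5/24 is divided into 3 equal shares of 5/72 among Edmund, Albert, Kenneth.
Edmund is living and takes 5/72.
Albert is living and takes 5/72.
Kenneth is living and takes 5/72.
Isaac predeceased; the 5/24 allotted to Isaac's branch passes to Isaac's issue by representation.
The 5/24 is divided into 2 equal shares of 5/48 among Rose, Fiona.
Rose is living and takes 5/48.
Fiona is living and takes 5/48.
Judith is living and takes 5/24.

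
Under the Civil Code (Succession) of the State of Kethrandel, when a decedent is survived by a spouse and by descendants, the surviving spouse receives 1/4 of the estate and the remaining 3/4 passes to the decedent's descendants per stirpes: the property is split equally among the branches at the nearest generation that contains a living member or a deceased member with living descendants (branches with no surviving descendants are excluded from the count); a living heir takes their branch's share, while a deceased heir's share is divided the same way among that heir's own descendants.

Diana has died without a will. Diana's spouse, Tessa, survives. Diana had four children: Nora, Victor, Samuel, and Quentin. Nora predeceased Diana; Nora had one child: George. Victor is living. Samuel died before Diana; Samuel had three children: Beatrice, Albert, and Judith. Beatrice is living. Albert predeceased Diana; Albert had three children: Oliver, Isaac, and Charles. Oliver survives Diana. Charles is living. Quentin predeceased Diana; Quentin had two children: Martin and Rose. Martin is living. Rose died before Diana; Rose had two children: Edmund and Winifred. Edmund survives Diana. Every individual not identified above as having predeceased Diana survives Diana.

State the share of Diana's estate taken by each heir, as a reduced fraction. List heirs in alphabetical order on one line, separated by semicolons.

Tessa, as surviving spouse, takes 1/4.
The remaining 3/4 passes to Diana's descendants per stirpes.
The 3/4 is divided into 4 equal shares of 3/16 among Nora, Victor, Samuel, Quentin.
Nora predeceased; the 3/16 allotted to Nora's branch passes to Nora's issue by representation.
George is the sole taker at this level and receives the full 3/16.
Victor is living and takes 3/16.
Samuel predeceased; the 3/16 allotted to Samuel's branch passes to Samuel's issue by representation.
The 3/16 is divided into 3 equal shares of 1/16 among Beatrice, Albert, Judith.
Beatrice is living and takes 1/16.
Albert predeceased; the 1/16 allotted to Albert's branch passes to Albert's issue by representation.
The 1/16 is divided into 3 equal shares of 1/48 among Oliver, Isaac, Charles.
Oliver is living and takes 1/48.
Isaac is living and takes 1/48.
Charles is living and takes 1/48.
Judith is living and takes 1/16.
Quentin predeceased; the 3/16 allotted to Quentin's branch passes to Quentin's issue by representation.
The 3/16 is divided into 2 equal shares of 3/32 among Martin, Rose.
Martin is living and takes 3/32.
Rose predeceased; the 3/32 allotted to Rose's branch passes to Rose's issue by representation.
The 3/32 is divided into 2 equal shares of 3/64 among Edmund, Winifred.
Edmund is living and takes 3/64.
Winifred is living and takes 3/64.

Beatrice 1/16; Charles 1/48; Edmund 3/64; George 3/16; Isaac 1/48; Judith 1/16; Martin 3/32; Oliver 1/48; Tessa 1/4; Victor 3/16; Winifred 3/64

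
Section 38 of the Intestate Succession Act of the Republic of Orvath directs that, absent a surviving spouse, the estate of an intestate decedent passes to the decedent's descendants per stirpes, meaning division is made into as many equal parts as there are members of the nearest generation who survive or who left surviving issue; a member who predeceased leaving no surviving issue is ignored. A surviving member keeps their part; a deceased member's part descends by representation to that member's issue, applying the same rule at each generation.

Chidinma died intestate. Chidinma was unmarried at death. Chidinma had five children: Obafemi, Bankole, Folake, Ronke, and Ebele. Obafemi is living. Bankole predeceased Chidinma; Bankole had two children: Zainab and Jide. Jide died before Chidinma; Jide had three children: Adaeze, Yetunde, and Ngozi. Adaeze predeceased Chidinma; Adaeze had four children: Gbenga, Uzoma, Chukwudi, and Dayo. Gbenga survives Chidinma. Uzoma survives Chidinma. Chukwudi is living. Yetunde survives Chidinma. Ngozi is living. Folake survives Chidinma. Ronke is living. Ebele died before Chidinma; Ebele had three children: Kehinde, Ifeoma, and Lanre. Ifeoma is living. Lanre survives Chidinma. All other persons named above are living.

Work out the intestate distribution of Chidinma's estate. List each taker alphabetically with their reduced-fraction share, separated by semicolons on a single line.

Chukwudi 1/120; Dayo 1/120; Folake 1/5; Gbenga 1/120; Ifeoma 1/15; Kehinde 1/15; Lanre 1/15; Ngozi 1/30; Obafemi 1/5; Ronke 1/5; Uzoma 1/120; Yetunde 1/30; Zainab 1/10

There is no surviving spouse, so the entire estate passes to Chidinma's descendants per stirpes.
The estate is divided into 5 equal shares of 1/5 among Obafemi, Bankole, Folake, Ronke, Ebele.
Obafemi is living and takes 1/5.
Bankole predeceased; the 1/5 allotted to Bankole's branch passes to Bankole's issue by representation.
The 1/5 is divided into 2 equal shares of 1/10 among Zainab, Jide.
Zainab is living and takes 1/10.
Jide predeceased; the 1/10 allotted to Jide's branch passes to Jide's issue by representation.
The 1/10 is divided into 3 equal shares of 1/30 among Adaeze, Yetunde, Ngozi.
Adaeze predeceased; the 1/30 allotted to Adaeze's branch passes to Adaeze's issue by representation.
The 1/30 is divided into 4 equal shares of 1/120 among Gbenga, Uzoma, Chukwudi, Dayo.
Gbenga is living and takes 1/120.
Uzoma is living and takes 1/120.
Chukwudi is living and takes 1/120.
Dayo is living and takes 1/120.
Yetunde is living and takes 1/30.
Ngozi is living and takes 1/30.
Folake is living and takes 1/5.
Ronke is living and takes 1/5.
Ebele predeceased; the 1/5 allotted to Ebele's branch passes to Ebele's issue by representation.
The 1/5 is divided into 3 equal shares of 1/15 among Kehinde, Ifeoma, Lanre.
Kehinde is living and takes 1/15.
Ifeoma is living and takes 1/15.
Lanre is living and takes 1/15.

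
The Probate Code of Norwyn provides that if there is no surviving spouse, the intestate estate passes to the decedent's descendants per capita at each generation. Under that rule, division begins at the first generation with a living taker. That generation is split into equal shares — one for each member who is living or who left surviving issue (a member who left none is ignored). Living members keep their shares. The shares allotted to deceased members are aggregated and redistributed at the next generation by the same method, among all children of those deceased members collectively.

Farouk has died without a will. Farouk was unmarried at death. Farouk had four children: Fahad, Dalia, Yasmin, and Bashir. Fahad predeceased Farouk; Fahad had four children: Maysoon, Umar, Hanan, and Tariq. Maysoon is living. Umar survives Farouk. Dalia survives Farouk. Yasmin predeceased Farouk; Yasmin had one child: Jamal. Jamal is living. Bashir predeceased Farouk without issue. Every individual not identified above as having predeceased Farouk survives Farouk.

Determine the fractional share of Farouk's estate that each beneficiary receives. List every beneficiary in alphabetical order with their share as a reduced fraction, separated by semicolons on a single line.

Dalia 1/3; Hanan 2/15; Jamal 2/15; Maysoon 2/15; Tariq 2/15; Umar 2/15

There is no surviving spouse, so the entire estate passes to Farouk's descendants per capita at each generation.
At generation 1 (Fahad, Dalia, Yasmin) there are 3 shares of (1)/3 = 1/3 each.
Living: Dalia — each takes 1/3.
Deceased: Fahad and Yasmin. Their combined 2/3 is pooled and carried to generation 2.
At generation 2 (Maysoon, Umar, Hanan, Tariq, Jamal) there are 5 shares of (2/3)/5 = 2/15 each.
Living: Maysoon, Umar, Hanan, Tariq, and Jamal — each takes 2/15.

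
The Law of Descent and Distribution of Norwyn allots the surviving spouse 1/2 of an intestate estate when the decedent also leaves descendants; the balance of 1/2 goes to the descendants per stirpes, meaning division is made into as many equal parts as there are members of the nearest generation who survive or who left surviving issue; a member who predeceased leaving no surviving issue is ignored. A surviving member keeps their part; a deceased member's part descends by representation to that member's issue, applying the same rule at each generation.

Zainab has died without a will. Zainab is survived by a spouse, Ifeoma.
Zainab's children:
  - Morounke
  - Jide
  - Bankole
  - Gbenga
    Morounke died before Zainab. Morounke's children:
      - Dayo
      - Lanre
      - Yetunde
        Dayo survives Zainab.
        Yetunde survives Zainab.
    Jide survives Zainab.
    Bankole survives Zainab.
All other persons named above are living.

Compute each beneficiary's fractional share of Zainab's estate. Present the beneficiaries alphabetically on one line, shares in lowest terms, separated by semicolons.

Ifeoma, as surviving spouse, takes 1/2.
The remaining 1/2 passes to Zainab's descendants per stirpes.
The 1/2 is divided into 4 equal shares of 1/8 among Morounke, Jide, Bankole, Gbenga.
Morounke predeceased; the 1/8 allotted to Morounke's branch passes to Morounke's issue by representation.
The 1/8 is divided into 3 equal shares of 1/24 among Dayo, Lanre, Yetunde.
Dayo is living and takes 1/24.
Lanre is living and takes 1/24.
Yetunde is living and takes 1/24.
Jide is living and takes 1/8.
Bankole is living and takes 1/8.
Gbenga is living and takes 1/8.

Bankole 1/8; Dayo 1/24; Gbenga 1/8; Ifeoma 1/2; Jide 1/8; Lanre 1/24; Yetunde 1/24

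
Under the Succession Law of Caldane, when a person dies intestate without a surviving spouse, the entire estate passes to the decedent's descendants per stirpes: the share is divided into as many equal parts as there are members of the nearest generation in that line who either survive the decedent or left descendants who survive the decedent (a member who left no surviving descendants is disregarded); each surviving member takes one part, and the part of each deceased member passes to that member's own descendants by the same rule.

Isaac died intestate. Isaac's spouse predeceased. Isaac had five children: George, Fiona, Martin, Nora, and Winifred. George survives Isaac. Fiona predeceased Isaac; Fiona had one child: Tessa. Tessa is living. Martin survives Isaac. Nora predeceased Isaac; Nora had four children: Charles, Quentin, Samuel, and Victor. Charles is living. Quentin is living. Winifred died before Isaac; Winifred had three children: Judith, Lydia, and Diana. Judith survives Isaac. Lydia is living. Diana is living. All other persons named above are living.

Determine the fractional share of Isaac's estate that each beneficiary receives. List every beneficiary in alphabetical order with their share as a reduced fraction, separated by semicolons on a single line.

Charles 1/20; Diana 1/15; George 1/5; Judith 1/15; Lydia 1/15; Martin 1/5; Quentin 1/20; Samuel 1/20; Tessa 1/5; Victor 1/20

There is no surviving spouse, so the entire estate passes to Isaac's descendants per stirpes.
The estate is divided into 5 equal shares of 1/5 among George, Fiona, Martin, Nora, Winifred.
George is living and takes 1/5.
Fiona predeceased; the 1/5 allotted to Fiona's branch passes to Fiona's issue by representation.
Tessa is the sole taker at this level and receives the full 1/5.
Martin is living and takes 1/5.
Nora predeceased; the 1/5 allotted to Nora's branch passes to Nora's issue by representation.
The 1/5 is divided into 4 equal shares of 1/20 among Charles, Quentin, Samuel, Victor.
Charles is living and takes 1/20.
Quentin is living and takes 1/20.
Samuel is living and takes 1/20.
Victor is living and takes 1/20.
Winifred predeceased; the 1/5 allotted to Winifred's branch passes to Winifred's issue by representation.
The 1/5 is divided into 3 equal shares of 1/15 among Judith, Lydia, Diana.
Judith is living and takes 1/15.
Lydia is living and takes 1/15.
Diana is living and takes 1/15.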